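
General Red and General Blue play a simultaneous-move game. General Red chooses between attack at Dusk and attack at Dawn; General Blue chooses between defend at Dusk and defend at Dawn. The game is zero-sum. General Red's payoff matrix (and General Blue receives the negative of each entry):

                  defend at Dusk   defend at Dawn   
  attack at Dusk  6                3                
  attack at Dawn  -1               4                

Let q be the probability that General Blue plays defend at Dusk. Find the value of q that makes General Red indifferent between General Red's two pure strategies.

q = 1/8

Set General Red's expected payoff from attack at Dusk equal to that from attack at Dawn:
  General Red's payoff from attack at Dusk: q·6 + (1−q)·3 = 3q + 3
  General Red's payoff from attack at Dawn: q·(-1) + (1−q)·4 = -5q + 4
  3q + 3 = -5q + 4  ⇒  8q = 1  ⇒  q = 1/8.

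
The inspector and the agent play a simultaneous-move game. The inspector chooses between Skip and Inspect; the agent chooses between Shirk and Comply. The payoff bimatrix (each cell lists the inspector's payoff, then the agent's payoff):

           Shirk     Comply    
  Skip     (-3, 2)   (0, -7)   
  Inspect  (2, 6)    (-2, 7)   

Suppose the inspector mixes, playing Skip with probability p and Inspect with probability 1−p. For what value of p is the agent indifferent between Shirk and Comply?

For the agent to be willing to mix, the agent must be indifferent between Shirk and Comply, which pins down the inspector's mix.
  the agent's payoff to Shirk: p·2 + (1−p)·6 = -4p + 6
  the agent's payoff to Comply: p·(-7) + (1−p)·7 = -14p + 7
  -4p + 6 = -14p + 7  ⇒  10p = 1  ⇒  p = 1/10.

p = 1/10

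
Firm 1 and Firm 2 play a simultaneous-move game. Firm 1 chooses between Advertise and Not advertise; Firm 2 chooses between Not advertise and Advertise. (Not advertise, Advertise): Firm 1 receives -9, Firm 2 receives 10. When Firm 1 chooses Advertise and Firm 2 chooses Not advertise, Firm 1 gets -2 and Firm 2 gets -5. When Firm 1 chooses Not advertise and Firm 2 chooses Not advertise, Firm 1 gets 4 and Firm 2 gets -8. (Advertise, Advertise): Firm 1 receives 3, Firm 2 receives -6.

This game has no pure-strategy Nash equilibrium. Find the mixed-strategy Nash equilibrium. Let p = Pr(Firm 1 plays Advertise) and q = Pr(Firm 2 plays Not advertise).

Firm 1's mix must leave Firm 2 indifferent between Not advertise and Advertise.
  Firm 2's expected payoff from Not advertise: p·(-5) + (1−p)·(-8) = 3p - 8
  Firm 2's expected payoff from Advertise: p·(-6) + (1−p)·10 = -16p + 10
  3p - 8 = -16p + 10  ⇒  19p = 18  ⇒  p = 18/19.
In a mixed equilibrium Firm 1 is indifferent between Advertise and Not advertise; this condition fixes q.
  Firm 1's payoff from Advertise: q·(-2) + (1−q)·3 = -5q + 3
  Firm 1's payoff from Not advertise: q·4 + (1−q)·(-9) = 13q - 9
  -5q + 3 = 13q - 9  ⇒  -18q = -12  ⇒  q = 2/3.

p = 18/19, q = 2/3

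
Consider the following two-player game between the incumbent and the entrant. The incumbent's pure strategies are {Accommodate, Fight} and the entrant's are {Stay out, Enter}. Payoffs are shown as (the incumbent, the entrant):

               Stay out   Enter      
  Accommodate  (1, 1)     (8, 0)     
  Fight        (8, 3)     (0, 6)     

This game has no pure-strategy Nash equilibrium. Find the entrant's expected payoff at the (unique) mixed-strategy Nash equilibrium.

3/2

The entrant's indifference between Stay out and Enter determines the incumbent's mixing probability p:
  the entrant's expected payoff from Stay out: p·1 + (1−p)·3 = -2p + 3
  the entrant's expected payoff from Enter: p·0 + (1−p)·6 = -6p + 6
  -2p + 3 = -6p + 6  ⇒  4p = 3  ⇒  p = 3/4.
At equilibrium the entrant is indifferent across columns, so the entrant's payoff equals the payoff from Stay out: (3/4)·1 + (1/4)·3 = 3/2.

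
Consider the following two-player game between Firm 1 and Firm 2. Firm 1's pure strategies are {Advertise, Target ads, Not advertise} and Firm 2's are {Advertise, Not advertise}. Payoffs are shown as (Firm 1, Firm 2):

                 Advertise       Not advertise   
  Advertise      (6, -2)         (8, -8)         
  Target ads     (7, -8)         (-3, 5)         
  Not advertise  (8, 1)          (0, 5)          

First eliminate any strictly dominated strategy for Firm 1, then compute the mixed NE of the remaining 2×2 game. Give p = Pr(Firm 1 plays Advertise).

Firm 1's strategy Target ads is strictly dominated by Not advertise: 8 > 7 and 0 > -3. Eliminate Target ads.
In a mixed equilibrium Firm 2 is indifferent between Advertise and Not advertise; this condition fixes p.
  Firm 2's payoff to Advertise: p·(-2) + (1−p)·1 = -3p + 1
  Firm 2's payoff to Not advertise: p·(-8) + (1−p)·5 = -13p + 5
  -3p + 1 = -13p + 5  ⇒  10p = 4  ⇒  p = 2/5.

p = 2/5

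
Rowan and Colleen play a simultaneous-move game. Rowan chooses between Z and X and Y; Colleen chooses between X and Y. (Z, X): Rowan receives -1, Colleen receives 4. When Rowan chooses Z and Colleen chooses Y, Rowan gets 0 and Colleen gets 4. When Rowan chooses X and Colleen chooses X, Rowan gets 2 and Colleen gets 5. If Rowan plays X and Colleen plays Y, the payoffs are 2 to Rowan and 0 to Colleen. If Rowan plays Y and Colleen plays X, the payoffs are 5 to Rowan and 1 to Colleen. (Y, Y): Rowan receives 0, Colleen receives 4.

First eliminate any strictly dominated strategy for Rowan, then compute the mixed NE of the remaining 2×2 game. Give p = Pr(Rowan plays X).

p = 3/8

Rowan's strategy Z is strictly dominated by X: 2 > -1 and 2 > 0. Eliminate Z.
In a mixed equilibrium Colleen is indifferent between X and Y; this condition fixes p.
  Colleen's payoff from X: p·5 + (1−p)·1 = 4p + 1
  Colleen's payoff from Y: p·0 + (1−p)·4 = -4p + 4
  4p + 1 = -4p + 4  ⇒  8p = 3  ⇒  p = 3/8.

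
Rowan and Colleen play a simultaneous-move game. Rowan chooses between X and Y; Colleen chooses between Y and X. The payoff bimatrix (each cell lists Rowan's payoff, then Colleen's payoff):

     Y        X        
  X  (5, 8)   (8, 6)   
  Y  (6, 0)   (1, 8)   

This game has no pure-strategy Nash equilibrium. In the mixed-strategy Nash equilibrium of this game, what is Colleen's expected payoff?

In a mixed equilibrium Colleen is indifferent between Y and X; this condition fixes p.
  Colleen's payoff from Y: p·8 + (1−p)·0 = 8p
  Colleen's payoff from X: p·6 + (1−p)·8 = -2p + 8
  8p = -2p + 8  ⇒  10p = 8  ⇒  p = 4/5.
At equilibrium Colleen is indifferent across columns, so Colleen's payoff equals the payoff from Y: (4/5)·8 + (1/5)·0 = 32/5.

32/5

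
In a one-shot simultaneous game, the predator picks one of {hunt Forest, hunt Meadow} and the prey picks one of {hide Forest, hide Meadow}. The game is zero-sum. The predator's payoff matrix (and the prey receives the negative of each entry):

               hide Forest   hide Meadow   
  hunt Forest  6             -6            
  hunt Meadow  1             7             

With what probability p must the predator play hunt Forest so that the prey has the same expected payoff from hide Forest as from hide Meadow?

p = 1/3

The predator's mix must leave the prey indifferent between hide Forest and hide Meadow.
  the prey's payoff from hide Forest: p·(-6) + (1−p)·(-1) = -5p - 1
  the prey's payoff from hide Meadow: p·6 + (1−p)·(-7) = 13p - 7
  -5p - 1 = 13p - 7  ⇒  -18p = -6  ⇒  p = 1/3.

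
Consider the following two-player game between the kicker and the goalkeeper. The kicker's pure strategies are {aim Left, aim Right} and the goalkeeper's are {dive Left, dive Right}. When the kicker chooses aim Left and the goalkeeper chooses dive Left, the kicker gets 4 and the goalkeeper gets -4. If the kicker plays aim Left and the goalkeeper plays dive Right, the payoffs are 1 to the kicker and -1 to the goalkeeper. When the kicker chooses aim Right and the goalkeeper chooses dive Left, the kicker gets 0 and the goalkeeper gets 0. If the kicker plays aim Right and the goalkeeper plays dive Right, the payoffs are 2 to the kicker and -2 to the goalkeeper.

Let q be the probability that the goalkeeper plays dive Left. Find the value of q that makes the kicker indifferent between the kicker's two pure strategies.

For the kicker to be willing to mix, the kicker must be indifferent between aim Left and aim Right, which pins down the goalkeeper's mix.
  the kicker's payoff to aim Left: q·4 + (1−q)·1 = 3q + 1
  the kicker's payoff to aim Right: q·0 + (1−q)·2 = -2q + 2
  3q + 1 = -2q + 2  ⇒  5q = 1  ⇒  q = 1/5.

q = 1/5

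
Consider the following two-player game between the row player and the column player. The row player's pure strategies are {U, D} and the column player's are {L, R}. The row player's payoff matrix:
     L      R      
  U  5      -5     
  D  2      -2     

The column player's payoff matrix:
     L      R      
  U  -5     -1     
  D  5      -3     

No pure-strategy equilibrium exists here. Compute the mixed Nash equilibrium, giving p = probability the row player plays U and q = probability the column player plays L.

p = 2/3, q = 1/2

The column player's indifference between L and R determines the row player's mixing probability p:
  the column player's payoff to L: p·(-5) + (1−p)·5 = -10p + 5
  the column player's payoff to R: p·(-1) + (1−p)·(-3) = 2p - 3
  -10p + 5 = 2p - 3  ⇒  -12p = -8  ⇒  p = 2/3.
Set the row player's expected payoff from U equal to that from D:
  the row player's payoff from U: q·5 + (1−q)·(-5) = 10q - 5
  the row player's payoff from D: q·2 + (1−q)·(-2) = 4q - 2
  10q - 5 = 4q - 2  ⇒  6q = 3  ⇒  q = 1/2.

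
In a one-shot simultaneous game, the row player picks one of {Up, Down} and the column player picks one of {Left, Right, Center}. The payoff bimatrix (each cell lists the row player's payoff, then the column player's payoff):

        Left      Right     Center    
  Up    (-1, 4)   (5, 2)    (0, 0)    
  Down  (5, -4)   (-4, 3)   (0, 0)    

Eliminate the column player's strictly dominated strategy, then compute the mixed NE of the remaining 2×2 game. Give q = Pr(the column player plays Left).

The column player's strategy Center is strictly dominated by Right: 2 > 0 and 3 > 0. Eliminate Center.
In a mixed equilibrium the row player is indifferent between Up and Down; this condition fixes q.
  the row player's payoff from Up: q·(-1) + (1−q)·5 = -6q + 5
  the row player's payoff from Down: q·5 + (1−q)·(-4) = 9q - 4
  -6q + 5 = 9q - 4  ⇒  -15q = -9  ⇒  q = 3/5.

q = 3/5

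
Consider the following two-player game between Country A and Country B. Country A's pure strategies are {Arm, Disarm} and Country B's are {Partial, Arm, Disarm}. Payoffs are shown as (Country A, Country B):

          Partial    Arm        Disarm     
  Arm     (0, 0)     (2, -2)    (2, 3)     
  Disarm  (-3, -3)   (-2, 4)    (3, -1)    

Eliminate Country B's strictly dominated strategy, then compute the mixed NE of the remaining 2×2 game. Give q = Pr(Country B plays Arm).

q = 1/5

Country B's strategy Partial is strictly dominated by Disarm: 3 > 0 and -1 > -3. Eliminate Partial.
In a mixed equilibrium Country A is indifferent between Arm and Disarm; this condition fixes q.
  Country A's payoff from Arm: q·2 + (1−q)·2 = 2
  Country A's payoff from Disarm: q·(-2) + (1−q)·3 = -5q + 3
  2 = -5q + 3  ⇒  5q = 1  ⇒  q = 1/5.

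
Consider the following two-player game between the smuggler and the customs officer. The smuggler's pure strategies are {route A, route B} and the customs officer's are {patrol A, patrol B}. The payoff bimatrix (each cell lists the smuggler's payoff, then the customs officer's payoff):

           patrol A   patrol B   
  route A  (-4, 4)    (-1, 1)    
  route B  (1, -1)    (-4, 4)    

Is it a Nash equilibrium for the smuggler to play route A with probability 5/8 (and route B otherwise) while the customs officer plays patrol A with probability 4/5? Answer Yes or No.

No

Given the customs officer's mix q = 4/5, the smuggler's payoff from route A is -17/5 but from route B is 0. The smuggler strictly prefers route B, so the smuggler would not mix.
So the proposed profile is not a Nash equilibrium.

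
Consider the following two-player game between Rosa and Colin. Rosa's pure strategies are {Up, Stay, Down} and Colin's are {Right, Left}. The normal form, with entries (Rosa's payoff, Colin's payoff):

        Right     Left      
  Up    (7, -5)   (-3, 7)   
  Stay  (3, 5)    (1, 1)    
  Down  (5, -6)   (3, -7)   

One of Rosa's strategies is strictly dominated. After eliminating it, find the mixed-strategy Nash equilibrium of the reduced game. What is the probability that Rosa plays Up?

Rosa's strategy Stay is strictly dominated by Down: 5 > 3 and 3 > 1. Eliminate Stay.
In a mixed equilibrium Colin is indifferent between Right and Left; this condition fixes p.
  Colin's payoff to Right: p·(-5) + (1−p)·(-6) = p - 6
  Colin's payoff to Left: p·7 + (1−p)·(-7) = 14p - 7
  p - 6 = 14p - 7  ⇒  -13p = -1  ⇒  p = 1/13.

p = 1/13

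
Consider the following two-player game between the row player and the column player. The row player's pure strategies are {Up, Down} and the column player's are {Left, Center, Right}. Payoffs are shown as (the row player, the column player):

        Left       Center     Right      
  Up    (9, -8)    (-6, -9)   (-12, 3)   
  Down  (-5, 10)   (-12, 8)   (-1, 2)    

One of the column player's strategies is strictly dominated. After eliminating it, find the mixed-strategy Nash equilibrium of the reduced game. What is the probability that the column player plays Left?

The column player's strategy Center is strictly dominated by Left: -8 > -9 and 10 > 8. Eliminate Center.
Set the row player's expected payoff from Up equal to that from Down:
  the row player's payoff from Up: q·9 + (1−q)·(-12) = 21q - 12
  the row player's payoff from Down: q·(-5) + (1−q)·(-1) = -4q - 1
  21q - 12 = -4q - 1  ⇒  25q = 11  ⇒  q = 11/25.

q = 11/25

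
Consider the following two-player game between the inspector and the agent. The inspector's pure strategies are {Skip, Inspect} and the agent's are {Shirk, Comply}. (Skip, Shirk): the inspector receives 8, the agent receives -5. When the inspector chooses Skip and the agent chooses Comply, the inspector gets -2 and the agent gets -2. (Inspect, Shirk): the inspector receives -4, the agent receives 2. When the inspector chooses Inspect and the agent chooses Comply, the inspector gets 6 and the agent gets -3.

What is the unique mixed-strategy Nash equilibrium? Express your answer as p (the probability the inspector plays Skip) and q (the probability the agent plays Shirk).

p = 5/8, q = 2/5

Set the agent's expected payoff from Shirk equal to that from Comply:
  the agent's payoff to Shirk: p·(-5) + (1−p)·2 = -7p + 2
  the agent's payoff to Comply: p·(-2) + (1−p)·(-3) = p - 3
  -7p + 2 = p - 3  ⇒  -8p = -5  ⇒  p = 5/8.
The agent's mix must leave the inspector indifferent between Skip and Inspect.
  the inspector's payoff from Skip: q·8 + (1−q)·(-2) = 10q - 2
  the inspector's payoff from Inspect: q·(-4) + (1−q)·6 = -10q + 6
  10q - 2 = -10q + 6  ⇒  20q = 8  ⇒  q = 2/5.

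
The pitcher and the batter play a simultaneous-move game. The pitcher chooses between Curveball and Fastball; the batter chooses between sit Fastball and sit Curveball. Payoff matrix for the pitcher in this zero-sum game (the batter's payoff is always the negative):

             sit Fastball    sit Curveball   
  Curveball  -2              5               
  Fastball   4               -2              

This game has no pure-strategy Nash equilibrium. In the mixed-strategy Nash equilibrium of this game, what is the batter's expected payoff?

-16/13

For the batter to be willing to mix, the batter must be indifferent between sit Fastball and sit Curveball, which pins down the pitcher's mix.
  the batter's payoff to sit Fastball: p·2 + (1−p)·(-4) = 6p - 4
  the batter's payoff to sit Curveball: p·(-5) + (1−p)·2 = -7p + 2
  6p - 4 = -7p + 2  ⇒  13p = 6  ⇒  p = 6/13.
At equilibrium the batter is indifferent across columns, so the batter's payoff equals the payoff from sit Fastball: (6/13)·2 + (7/13)·(-4) = -16/13.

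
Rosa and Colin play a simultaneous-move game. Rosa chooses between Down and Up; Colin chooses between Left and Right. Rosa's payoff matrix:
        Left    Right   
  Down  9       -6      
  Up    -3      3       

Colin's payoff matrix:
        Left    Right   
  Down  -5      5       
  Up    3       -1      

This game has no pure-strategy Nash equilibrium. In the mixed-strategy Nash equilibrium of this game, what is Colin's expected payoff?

In a mixed equilibrium Colin is indifferent between Left and Right; this condition fixes p.
  Colin's payoff to Left: p·(-5) + (1−p)·3 = -8p + 3
  Colin's payoff to Right: p·5 + (1−p)·(-1) = 6p - 1
  -8p + 3 = 6p - 1  ⇒  -14p = -4  ⇒  p = 2/7.
At equilibrium Colin is indifferent across columns, so Colin's payoff equals the payoff from Left: (2/7)·(-5) + (5/7)·3 = 5/7.

5/7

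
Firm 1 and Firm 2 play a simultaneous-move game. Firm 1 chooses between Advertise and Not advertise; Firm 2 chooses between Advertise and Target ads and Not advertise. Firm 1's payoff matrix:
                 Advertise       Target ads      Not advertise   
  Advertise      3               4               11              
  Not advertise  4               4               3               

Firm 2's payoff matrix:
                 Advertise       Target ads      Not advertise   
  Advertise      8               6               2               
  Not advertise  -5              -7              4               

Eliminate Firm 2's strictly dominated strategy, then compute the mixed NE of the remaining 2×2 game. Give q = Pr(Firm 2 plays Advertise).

q = 8/9

Firm 2's strategy Target ads is strictly dominated by Advertise: 8 > 6 and -5 > -7. Eliminate Target ads.
For Firm 1 to be willing to mix, Firm 1 must be indifferent between Advertise and Not advertise, which pins down Firm 2's mix.
  Firm 1's payoff from Advertise: q·3 + (1−q)·11 = -8q + 11
  Firm 1's payoff from Not advertise: q·4 + (1−q)·3 = q + 3
  -8q + 11 = q + 3  ⇒  -9q = -8  ⇒  q = 8/9.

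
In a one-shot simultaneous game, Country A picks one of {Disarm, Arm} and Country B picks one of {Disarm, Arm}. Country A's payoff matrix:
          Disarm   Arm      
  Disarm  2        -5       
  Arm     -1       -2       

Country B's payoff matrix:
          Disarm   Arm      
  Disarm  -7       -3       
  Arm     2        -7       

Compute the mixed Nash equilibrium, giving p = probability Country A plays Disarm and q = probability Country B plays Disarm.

In a mixed equilibrium Country B is indifferent between Disarm and Arm; this condition fixes p.
  Country B's payoff from Disarm: p·(-7) + (1−p)·2 = -9p + 2
  Country B's payoff from Arm: p·(-3) + (1−p)·(-7) = 4p - 7
  -9p + 2 = 4p - 7  ⇒  -13p = -9  ⇒  p = 9/13.
In a mixed equilibrium Country A is indifferent between Disarm and Arm; this condition fixes q.
  Country A's expected payoff from Disarm: q·2 + (1−q)·(-5) = 7q - 5
  Country A's expected payoff from Arm: q·(-1) + (1−q)·(-2) = q - 2
  7q - 5 = q - 2  ⇒  6q = 3  ⇒  q = 1/2.

p = 9/13, q = 1/2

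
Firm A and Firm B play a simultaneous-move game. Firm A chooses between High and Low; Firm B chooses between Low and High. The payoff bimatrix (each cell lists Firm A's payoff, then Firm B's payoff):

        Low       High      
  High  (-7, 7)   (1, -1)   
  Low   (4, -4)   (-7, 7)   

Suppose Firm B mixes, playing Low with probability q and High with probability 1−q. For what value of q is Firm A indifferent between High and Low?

q = 8/19

Firm B's mix must leave Firm A indifferent between High and Low.
  Firm A's payoff to High: q·(-7) + (1−q)·1 = -8q + 1
  Firm A's payoff to Low: q·4 + (1−q)·(-7) = 11q - 7
  -8q + 1 = 11q - 7  ⇒  -19q = -8  ⇒  q = 8/19.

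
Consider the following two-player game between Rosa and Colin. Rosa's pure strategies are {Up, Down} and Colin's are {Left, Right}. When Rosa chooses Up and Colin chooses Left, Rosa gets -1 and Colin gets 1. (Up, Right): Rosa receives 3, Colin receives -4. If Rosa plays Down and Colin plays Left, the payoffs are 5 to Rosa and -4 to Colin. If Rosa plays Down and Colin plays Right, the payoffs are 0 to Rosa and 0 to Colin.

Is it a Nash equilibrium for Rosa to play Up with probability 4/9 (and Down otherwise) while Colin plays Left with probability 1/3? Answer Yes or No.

Check Colin's indifference given Rosa's mix p = 4/9:
  payoff from Left = -16/9; payoff from Right = -16/9 — equal.
Check Rosa's indifference given Colin's mix q = 1/3:
  payoff from Up = 5/3; payoff from Down = 5/3 — equal.
Both players are indifferent, so neither can profitably deviate.

Yes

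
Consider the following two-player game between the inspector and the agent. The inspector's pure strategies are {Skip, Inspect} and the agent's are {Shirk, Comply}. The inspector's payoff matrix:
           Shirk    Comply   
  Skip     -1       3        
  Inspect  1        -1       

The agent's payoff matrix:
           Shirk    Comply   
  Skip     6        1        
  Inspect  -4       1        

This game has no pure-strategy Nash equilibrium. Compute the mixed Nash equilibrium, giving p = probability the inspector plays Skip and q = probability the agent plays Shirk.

The agent's indifference between Shirk and Comply determines the inspector's mixing probability p:
  the agent's expected payoff from Shirk: p·6 + (1−p)·(-4) = 10p - 4
  the agent's expected payoff from Comply: p·1 + (1−p)·1 = 1
  10p - 4 = 1  ⇒  10p = 5  ⇒  p = 1/2.
Set the inspector's expected payoff from Skip equal to that from Inspect:
  the inspector's payoff from Skip: q·(-1) + (1−q)·3 = -4q + 3
  the inspector's payoff from Inspect: q·1 + (1−q)·(-1) = 2q - 1
  -4q + 3 = 2q - 1  ⇒  -6q = -4  ⇒  q = 2/3.

p = 1/2, q = 2/3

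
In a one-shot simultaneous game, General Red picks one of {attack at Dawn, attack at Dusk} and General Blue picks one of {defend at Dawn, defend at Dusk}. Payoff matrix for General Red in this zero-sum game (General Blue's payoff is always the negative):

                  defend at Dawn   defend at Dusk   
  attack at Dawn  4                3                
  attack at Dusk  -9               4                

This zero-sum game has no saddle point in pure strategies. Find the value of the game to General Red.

General Blue's mix must leave General Red indifferent between attack at Dawn and attack at Dusk.
  General Red's payoff from attack at Dawn: q·4 + (1−q)·3 = q + 3
  General Red's payoff from attack at Dusk: q·(-9) + (1−q)·4 = -13q + 4
  q + 3 = -13q + 4  ⇒  14q = 1  ⇒  q = 1/14.
The value is General Red's expected payoff against this mix (using attack at Dawn): (1/14)·4 + (13/14)·3 = 43/14.

v = 43/14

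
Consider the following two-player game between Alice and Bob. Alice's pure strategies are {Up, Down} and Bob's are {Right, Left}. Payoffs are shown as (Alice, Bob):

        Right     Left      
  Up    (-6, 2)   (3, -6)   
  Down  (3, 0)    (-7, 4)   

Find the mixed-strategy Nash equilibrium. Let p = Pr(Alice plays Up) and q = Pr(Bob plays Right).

p = 1/3, q = 10/19

For Bob to be willing to mix, Bob must be indifferent between Right and Left, which pins down Alice's mix.
  Bob's payoff from Right: p·2 + (1−p)·0 = 2p
  Bob's payoff from Left: p·(-6) + (1−p)·4 = -10p + 4
  2p = -10p + 4  ⇒  12p = 4  ⇒  p = 1/3.
In a mixed equilibrium Alice is indifferent between Up and Down; this condition fixes q.
  Alice's expected payoff from Up: q·(-6) + (1−q)·3 = -9q + 3
  Alice's expected payoff from Down: q·3 + (1−q)·(-7) = 10q - 7
  -9q + 3 = 10q - 7  ⇒  -19q = -10  ⇒  q = 10/19.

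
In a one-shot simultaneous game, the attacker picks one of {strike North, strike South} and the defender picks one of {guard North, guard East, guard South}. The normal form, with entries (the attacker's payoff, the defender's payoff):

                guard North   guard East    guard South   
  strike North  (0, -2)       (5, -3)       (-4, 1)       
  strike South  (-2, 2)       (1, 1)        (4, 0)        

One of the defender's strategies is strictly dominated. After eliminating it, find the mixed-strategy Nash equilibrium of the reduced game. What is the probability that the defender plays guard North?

q = 4/5

The defender's strategy guard East is strictly dominated by guard North: -2 > -3 and 2 > 1. Eliminate guard East.
The defender's mix must leave the attacker indifferent between strike North and strike South.
  the attacker's payoff from strike North: q·0 + (1−q)·(-4) = 4q - 4
  the attacker's payoff from strike South: q·(-2) + (1−q)·4 = -6q + 4
  4q - 4 = -6q + 4  ⇒  10q = 8  ⇒  q = 4/5.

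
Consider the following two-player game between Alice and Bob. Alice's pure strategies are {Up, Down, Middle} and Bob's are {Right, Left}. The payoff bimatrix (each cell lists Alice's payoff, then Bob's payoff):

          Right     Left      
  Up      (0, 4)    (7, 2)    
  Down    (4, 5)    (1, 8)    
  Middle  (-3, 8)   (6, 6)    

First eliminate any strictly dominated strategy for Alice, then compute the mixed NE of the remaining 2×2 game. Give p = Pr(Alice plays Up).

p = 3/5

Alice's strategy Middle is strictly dominated by Up: 0 > -3 and 7 > 6. Eliminate Middle.
Set Bob's expected payoff from Right equal to that from Left:
  Bob's expected payoff from Right: p·4 + (1−p)·5 = -p + 5
  Bob's expected payoff from Left: p·2 + (1−p)·8 = -6p + 8
  -p + 5 = -6p + 8  ⇒  5p = 3  ⇒  p = 3/5.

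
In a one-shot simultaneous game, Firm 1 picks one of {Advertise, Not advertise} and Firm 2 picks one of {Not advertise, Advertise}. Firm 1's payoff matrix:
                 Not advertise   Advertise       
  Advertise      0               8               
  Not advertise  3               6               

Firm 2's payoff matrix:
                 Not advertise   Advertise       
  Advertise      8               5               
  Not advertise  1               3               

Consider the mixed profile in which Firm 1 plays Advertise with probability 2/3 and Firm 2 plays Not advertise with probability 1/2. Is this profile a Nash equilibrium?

Given Firm 1's mix p = 2/3, Firm 2's payoff from Not advertise is 17/3 but from Advertise is 13/3. Firm 2 strictly prefers Not advertise, so Firm 2 would not mix.
So the proposed profile is not a Nash equilibrium.

No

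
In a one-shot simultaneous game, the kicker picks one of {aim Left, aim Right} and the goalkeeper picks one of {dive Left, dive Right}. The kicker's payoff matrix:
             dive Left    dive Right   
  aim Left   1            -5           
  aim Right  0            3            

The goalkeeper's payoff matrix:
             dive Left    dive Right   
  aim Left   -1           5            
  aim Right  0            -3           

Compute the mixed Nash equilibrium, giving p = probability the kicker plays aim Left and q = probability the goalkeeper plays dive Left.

p = 1/3, q = 8/9

The kicker's mix must leave the goalkeeper indifferent between dive Left and dive Right.
  the goalkeeper's expected payoff from dive Left: p·(-1) + (1−p)·0 = -p
  the goalkeeper's expected payoff from dive Right: p·5 + (1−p)·(-3) = 8p - 3
  -p = 8p - 3  ⇒  -9p = -3  ⇒  p = 1/3.
For the kicker to be willing to mix, the kicker must be indifferent between aim Left and aim Right, which pins down the goalkeeper's mix.
  the kicker's expected payoff from aim Left: q·1 + (1−q)·(-5) = 6q - 5
  the kicker's expected payoff from aim Right: q·0 + (1−q)·3 = -3q + 3
  6q - 5 = -3q + 3  ⇒  9q = 8  ⇒  q = 8/9.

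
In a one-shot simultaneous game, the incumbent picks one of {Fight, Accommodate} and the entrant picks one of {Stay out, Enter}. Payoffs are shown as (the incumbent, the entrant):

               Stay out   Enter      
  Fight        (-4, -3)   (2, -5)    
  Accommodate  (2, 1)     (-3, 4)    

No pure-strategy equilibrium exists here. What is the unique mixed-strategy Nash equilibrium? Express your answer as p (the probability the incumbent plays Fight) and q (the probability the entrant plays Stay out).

p = 3/5, q = 5/11

For the entrant to be willing to mix, the entrant must be indifferent between Stay out and Enter, which pins down the incumbent's mix.
  the entrant's expected payoff from Stay out: p·(-3) + (1−p)·1 = -4p + 1
  the entrant's expected payoff from Enter: p·(-5) + (1−p)·4 = -9p + 4
  -4p + 1 = -9p + 4  ⇒  5p = 3  ⇒  p = 3/5.
The entrant's mix must leave the incumbent indifferent between Fight and Accommodate.
  the incumbent's payoff from Fight: q·(-4) + (1−q)·2 = -6q + 2
  the incumbent's payoff from Accommodate: q·2 + (1−q)·(-3) = 5q - 3
  -6q + 2 = 5q - 3  ⇒  -11q = -5  ⇒  q = 5/11.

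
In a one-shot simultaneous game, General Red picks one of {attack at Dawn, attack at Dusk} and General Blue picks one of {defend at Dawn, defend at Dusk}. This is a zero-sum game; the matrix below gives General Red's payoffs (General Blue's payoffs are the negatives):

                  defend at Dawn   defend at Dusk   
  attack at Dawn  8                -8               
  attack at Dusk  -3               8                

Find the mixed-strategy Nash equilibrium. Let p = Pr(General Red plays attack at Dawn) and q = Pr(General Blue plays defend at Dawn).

General Red's mix must leave General Blue indifferent between defend at Dawn and defend at Dusk.
  General Blue's payoff from defend at Dawn: p·(-8) + (1−p)·3 = -11p + 3
  General Blue's payoff from defend at Dusk: p·8 + (1−p)·(-8) = 16p - 8
  -11p + 3 = 16p - 8  ⇒  -27p = -11  ⇒  p = 11/27.
Set General Red's expected payoff from attack at Dawn equal to that from attack at Dusk:
  General Red's expected payoff from attack at Dawn: q·8 + (1−q)·(-8) = 16q - 8
  General Red's expected payoff from attack at Dusk: q·(-3) + (1−q)·8 = -11q + 8
  16q - 8 = -11q + 8  ⇒  27q = 16  ⇒  q = 16/27.

p = 11/27, q = 16/27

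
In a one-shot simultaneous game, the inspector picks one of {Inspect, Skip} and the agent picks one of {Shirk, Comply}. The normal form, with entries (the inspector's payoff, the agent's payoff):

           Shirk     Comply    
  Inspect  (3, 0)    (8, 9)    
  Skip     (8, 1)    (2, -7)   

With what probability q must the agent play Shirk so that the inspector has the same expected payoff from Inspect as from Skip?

For the inspector to be willing to mix, the inspector must be indifferent between Inspect and Skip, which pins down the agent's mix.
  the inspector's expected payoff from Inspect: q·3 + (1−q)·8 = -5q + 8
  the inspector's expected payoff from Skip: q·8 + (1−q)·2 = 6q + 2
  -5q + 8 = 6q + 2  ⇒  -11q = -6  ⇒  q = 6/11.

q = 6/11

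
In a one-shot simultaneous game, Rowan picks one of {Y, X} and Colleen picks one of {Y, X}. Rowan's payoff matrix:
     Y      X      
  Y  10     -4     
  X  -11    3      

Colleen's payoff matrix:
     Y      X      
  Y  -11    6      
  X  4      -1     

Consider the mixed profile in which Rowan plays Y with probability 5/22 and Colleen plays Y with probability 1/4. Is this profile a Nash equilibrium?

Yes

Check Colleen's indifference given Rowan's mix p = 5/22:
  payoff from Y = 13/22; payoff from X = 13/22 — equal.
Check Rowan's indifference given Colleen's mix q = 1/4:
  payoff from Y = -1/2; payoff from X = -1/2 — equal.
Both players are indifferent, so neither can profitably deviate.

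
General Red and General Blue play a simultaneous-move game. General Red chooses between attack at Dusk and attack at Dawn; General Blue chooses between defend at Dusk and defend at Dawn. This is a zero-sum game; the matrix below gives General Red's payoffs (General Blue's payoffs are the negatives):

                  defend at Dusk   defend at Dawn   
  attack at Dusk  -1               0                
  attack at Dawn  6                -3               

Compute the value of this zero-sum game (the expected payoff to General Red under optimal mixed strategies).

For General Red to be willing to mix, General Red must be indifferent between attack at Dusk and attack at Dawn, which pins down General Blue's mix.
  General Red's expected payoff from attack at Dusk: q·(-1) + (1−q)·0 = -q
  General Red's expected payoff from attack at Dawn: q·6 + (1−q)·(-3) = 9q - 3
  -q = 9q - 3  ⇒  -10q = -3  ⇒  q = 3/10.
The value is General Red's expected payoff against this mix (using attack at Dusk): (3/10)·(-1) + (7/10)·0 = -3/10.

v = -3/10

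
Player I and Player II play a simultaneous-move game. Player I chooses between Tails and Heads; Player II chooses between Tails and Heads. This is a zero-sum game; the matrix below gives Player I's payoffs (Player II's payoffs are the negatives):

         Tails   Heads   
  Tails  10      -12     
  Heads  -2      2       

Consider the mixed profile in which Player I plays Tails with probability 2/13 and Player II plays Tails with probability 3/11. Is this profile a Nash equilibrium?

No

Given Player II's mix q = 3/11, Player I's payoff from Tails is -6 but from Heads is 10/11. Player I strictly prefers Heads, so Player I would not mix.
So the proposed profile is not a Nash equilibrium.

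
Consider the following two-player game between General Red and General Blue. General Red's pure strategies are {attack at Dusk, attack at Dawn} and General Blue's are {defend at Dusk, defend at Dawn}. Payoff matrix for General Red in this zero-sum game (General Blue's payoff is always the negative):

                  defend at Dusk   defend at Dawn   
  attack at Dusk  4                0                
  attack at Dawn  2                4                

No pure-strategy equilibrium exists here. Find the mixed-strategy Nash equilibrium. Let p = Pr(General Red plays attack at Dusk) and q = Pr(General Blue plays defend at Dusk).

In a mixed equilibrium General Blue is indifferent between defend at Dusk and defend at Dawn; this condition fixes p.
  General Blue's payoff to defend at Dusk: p·(-4) + (1−p)·(-2) = -2p - 2
  General Blue's payoff to defend at Dawn: p·0 + (1−p)·(-4) = 4p - 4
  -2p - 2 = 4p - 4  ⇒  -6p = -2  ⇒  p = 1/3.
In a mixed equilibrium General Red is indifferent between attack at Dusk and attack at Dawn; this condition fixes q.
  General Red's payoff from attack at Dusk: q·4 + (1−q)·0 = 4q
  General Red's payoff from attack at Dawn: q·2 + (1−q)·4 = -2q + 4
  4q = -2q + 4  ⇒  6q = 4  ⇒  q = 2/3.

p = 1/3, q = 2/3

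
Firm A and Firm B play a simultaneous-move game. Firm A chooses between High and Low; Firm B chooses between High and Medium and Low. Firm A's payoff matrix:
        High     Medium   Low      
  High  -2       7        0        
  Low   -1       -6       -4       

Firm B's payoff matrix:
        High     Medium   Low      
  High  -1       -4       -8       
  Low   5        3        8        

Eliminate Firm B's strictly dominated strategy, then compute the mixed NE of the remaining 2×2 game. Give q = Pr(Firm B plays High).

Firm B's strategy Medium is strictly dominated by High: -1 > -4 and 5 > 3. Eliminate Medium.
Firm A's indifference between High and Low determines Firm B's mixing probability q:
  Firm A's expected payoff from High: q·(-2) + (1−q)·0 = -2q
  Firm A's expected payoff from Low: q·(-1) + (1−q)·(-4) = 3q - 4
  -2q = 3q - 4  ⇒  -5q = -4  ⇒  q = 4/5.

q = 4/5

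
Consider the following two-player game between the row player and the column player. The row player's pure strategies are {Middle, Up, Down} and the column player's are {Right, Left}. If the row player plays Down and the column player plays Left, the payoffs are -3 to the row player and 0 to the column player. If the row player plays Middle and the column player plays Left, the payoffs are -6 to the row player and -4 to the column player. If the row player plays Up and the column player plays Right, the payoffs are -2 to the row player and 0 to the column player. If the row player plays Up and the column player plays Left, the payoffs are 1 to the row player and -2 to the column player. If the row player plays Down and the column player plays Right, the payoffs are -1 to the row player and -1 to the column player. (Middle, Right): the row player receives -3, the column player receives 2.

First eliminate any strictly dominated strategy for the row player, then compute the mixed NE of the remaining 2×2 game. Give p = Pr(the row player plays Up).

The row player's strategy Middle is strictly dominated by Down: -1 > -3 and -3 > -6. Eliminate Middle.
For the column player to be willing to mix, the column player must be indifferent between Right and Left, which pins down the row player's mix.
  the column player's expected payoff from Right: p·0 + (1−p)·(-1) = p - 1
  the column player's expected payoff from Left: p·(-2) + (1−p)·0 = -2p
  p - 1 = -2p  ⇒  3p = 1  ⇒  p = 1/3.

p = 1/3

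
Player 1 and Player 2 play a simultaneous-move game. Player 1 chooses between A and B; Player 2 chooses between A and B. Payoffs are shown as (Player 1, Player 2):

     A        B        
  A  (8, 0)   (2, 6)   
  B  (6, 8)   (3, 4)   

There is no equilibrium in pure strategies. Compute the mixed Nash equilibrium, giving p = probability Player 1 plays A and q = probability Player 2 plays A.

p = 2/5, q = 1/3

For Player 2 to be willing to mix, Player 2 must be indifferent between A and B, which pins down Player 1's mix.
  Player 2's expected payoff from A: p·0 + (1−p)·8 = -8p + 8
  Player 2's expected payoff from B: p·6 + (1−p)·4 = 2p + 4
  -8p + 8 = 2p + 4  ⇒  -10p = -4  ⇒  p = 2/5.
In a mixed equilibrium Player 1 is indifferent between A and B; this condition fixes q.
  Player 1's payoff to A: q·8 + (1−q)·2 = 6q + 2
  Player 1's payoff to B: q·6 + (1−q)·3 = 3q + 3
  6q + 2 = 3q + 3  ⇒  3q = 1  ⇒  q = 1/3.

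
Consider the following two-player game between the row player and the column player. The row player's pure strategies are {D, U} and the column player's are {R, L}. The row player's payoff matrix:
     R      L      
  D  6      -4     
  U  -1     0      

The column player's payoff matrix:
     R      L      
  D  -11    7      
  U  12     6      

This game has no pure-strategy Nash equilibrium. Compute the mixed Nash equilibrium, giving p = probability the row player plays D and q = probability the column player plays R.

In a mixed equilibrium the column player is indifferent between R and L; this condition fixes p.
  the column player's payoff from R: p·(-11) + (1−p)·12 = -23p + 12
  the column player's payoff from L: p·7 + (1−p)·6 = p + 6
  -23p + 12 = p + 6  ⇒  -24p = -6  ⇒  p = 1/4.
For the row player to be willing to mix, the row player must be indifferent between D and U, which pins down the column player's mix.
  the row player's payoff from D: q·6 + (1−q)·(-4) = 10q - 4
  the row player's payoff from U: q·(-1) + (1−q)·0 = -q
  10q - 4 = -q  ⇒  11q = 4  ⇒  q = 4/11.

p = 1/4, q = 4/11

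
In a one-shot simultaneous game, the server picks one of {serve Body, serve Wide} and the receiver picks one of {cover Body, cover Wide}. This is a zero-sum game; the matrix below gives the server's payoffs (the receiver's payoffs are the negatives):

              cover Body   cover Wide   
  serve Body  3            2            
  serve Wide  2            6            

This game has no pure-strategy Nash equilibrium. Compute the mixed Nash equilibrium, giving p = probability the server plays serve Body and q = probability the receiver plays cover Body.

p = 4/5, q = 4/5

The server's mix must leave the receiver indifferent between cover Body and cover Wide.
  the receiver's payoff to cover Body: p·(-3) + (1−p)·(-2) = -p - 2
  the receiver's payoff to cover Wide: p·(-2) + (1−p)·(-6) = 4p - 6
  -p - 2 = 4p - 6  ⇒  -5p = -4  ⇒  p = 4/5.
The receiver's mix must leave the server indifferent between serve Body and serve Wide.
  the server's payoff to serve Body: q·3 + (1−q)·2 = q + 2
  the server's payoff to serve Wide: q·2 + (1−q)·6 = -4q + 6
  q + 2 = -4q + 6  ⇒  5q = 4  ⇒  q = 4/5.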